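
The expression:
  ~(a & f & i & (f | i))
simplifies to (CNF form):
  ~a | ~f | ~i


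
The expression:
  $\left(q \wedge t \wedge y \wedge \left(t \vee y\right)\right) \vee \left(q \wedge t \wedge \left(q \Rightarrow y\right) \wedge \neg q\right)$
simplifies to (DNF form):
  $q \wedge t \wedge y$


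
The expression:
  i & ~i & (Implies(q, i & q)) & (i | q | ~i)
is never true.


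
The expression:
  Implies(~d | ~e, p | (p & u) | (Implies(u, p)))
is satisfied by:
  {d: True, p: True, e: True, u: False}
  {d: True, p: True, e: False, u: False}
  {p: True, e: True, u: False, d: False}
  {p: True, e: False, u: False, d: False}
  {d: True, e: True, u: False, p: False}
  {d: True, e: False, u: False, p: False}
  {e: True, d: False, u: False, p: False}
  {e: False, d: False, u: False, p: False}
  {d: True, p: True, u: True, e: True}
  {d: True, p: True, u: True, e: False}
  {p: True, u: True, e: True, d: False}
  {p: True, u: True, e: False, d: False}
  {d: True, u: True, e: True, p: False}


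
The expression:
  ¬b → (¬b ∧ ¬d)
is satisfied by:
  {b: True, d: False}
  {d: False, b: False}
  {d: True, b: True}


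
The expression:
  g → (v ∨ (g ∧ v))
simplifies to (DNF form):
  v ∨ ¬g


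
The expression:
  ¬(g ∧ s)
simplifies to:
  ¬g ∨ ¬s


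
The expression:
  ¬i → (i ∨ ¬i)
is always true.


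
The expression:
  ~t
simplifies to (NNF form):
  ~t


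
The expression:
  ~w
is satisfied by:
  {w: False}


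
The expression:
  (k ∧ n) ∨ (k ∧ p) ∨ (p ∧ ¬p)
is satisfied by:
  {n: True, p: True, k: True}
  {n: True, k: True, p: False}
  {p: True, k: True, n: False}


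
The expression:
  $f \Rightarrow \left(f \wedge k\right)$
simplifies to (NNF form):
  $k \vee \neg f$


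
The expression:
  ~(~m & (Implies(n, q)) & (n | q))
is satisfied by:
  {m: True, q: False}
  {q: False, m: False}
  {q: True, m: True}


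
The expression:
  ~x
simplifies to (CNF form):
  ~x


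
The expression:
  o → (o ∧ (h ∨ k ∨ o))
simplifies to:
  True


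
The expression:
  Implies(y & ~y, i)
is always true.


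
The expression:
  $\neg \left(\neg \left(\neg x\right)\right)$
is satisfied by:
  {x: False}


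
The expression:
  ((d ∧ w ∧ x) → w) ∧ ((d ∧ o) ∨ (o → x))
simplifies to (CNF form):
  d ∨ x ∨ ¬o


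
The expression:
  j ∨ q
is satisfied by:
  {q: True, j: True}
  {q: True, j: False}
  {j: True, q: False}


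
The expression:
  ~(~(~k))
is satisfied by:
  {k: False}


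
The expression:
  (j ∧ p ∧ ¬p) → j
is always true.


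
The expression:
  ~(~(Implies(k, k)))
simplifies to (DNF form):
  True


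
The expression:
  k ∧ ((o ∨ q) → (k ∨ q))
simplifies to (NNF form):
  k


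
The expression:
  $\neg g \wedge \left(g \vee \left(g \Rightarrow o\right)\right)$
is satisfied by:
  {g: False}


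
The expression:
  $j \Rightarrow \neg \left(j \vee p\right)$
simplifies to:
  $\neg j$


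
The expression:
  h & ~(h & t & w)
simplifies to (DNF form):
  (h & ~t) | (h & ~w)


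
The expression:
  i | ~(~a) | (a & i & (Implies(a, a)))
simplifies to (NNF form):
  a | i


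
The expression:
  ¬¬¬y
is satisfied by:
  {y: False}


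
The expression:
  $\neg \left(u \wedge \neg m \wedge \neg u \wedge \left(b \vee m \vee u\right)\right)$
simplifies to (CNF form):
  $\text{True}$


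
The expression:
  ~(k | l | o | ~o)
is never true.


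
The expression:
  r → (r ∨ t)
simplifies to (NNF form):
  True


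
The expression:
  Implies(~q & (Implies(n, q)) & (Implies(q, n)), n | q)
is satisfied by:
  {n: True, q: True}
  {n: True, q: False}
  {q: True, n: False}


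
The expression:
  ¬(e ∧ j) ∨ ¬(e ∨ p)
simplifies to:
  ¬e ∨ ¬j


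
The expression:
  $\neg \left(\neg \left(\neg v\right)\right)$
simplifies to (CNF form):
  $\neg v$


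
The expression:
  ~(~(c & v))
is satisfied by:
  {c: True, v: True}


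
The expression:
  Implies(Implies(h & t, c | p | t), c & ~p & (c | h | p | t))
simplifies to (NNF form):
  c & ~p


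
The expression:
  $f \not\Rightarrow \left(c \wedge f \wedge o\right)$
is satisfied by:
  {f: True, c: False, o: False}
  {o: True, f: True, c: False}
  {c: True, f: True, o: False}


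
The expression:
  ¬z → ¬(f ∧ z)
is always true.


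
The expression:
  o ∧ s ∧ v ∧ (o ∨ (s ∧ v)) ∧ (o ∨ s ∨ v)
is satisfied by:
  {s: True, o: True, v: True}


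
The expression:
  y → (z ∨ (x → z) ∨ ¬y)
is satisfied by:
  {z: True, y: False, x: False}
  {y: False, x: False, z: False}
  {x: True, z: True, y: False}
  {x: True, y: False, z: False}
  {z: True, y: True, x: False}
  {y: True, z: False, x: False}
  {x: True, y: True, z: True}


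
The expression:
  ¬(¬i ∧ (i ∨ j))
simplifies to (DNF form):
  i ∨ ¬j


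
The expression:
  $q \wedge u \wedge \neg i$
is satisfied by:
  {u: True, q: True, i: False}


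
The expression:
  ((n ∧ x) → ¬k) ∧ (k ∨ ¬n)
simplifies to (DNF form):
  (k ∧ ¬x) ∨ ¬n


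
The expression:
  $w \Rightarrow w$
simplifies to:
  $\text{True}$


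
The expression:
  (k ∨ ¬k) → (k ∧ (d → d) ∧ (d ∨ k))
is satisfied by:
  {k: True}


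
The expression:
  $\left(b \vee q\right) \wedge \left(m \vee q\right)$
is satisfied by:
  {q: True, m: True, b: True}
  {q: True, m: True, b: False}
  {q: True, b: True, m: False}
  {q: True, b: False, m: False}
  {m: True, b: True, q: False}


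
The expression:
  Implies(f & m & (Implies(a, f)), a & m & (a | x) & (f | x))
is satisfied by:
  {a: True, m: False, f: False}
  {m: False, f: False, a: False}
  {f: True, a: True, m: False}
  {f: True, m: False, a: False}
  {a: True, m: True, f: False}
  {m: True, a: False, f: False}
  {f: True, m: True, a: True}


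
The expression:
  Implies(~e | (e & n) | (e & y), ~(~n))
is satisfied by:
  {n: True, e: True, y: False}
  {n: True, y: False, e: False}
  {n: True, e: True, y: True}
  {n: True, y: True, e: False}
  {e: True, y: False, n: False}


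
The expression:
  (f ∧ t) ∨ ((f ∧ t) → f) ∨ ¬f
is always true.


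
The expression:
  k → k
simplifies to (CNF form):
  True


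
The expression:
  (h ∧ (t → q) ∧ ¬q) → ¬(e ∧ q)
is always true.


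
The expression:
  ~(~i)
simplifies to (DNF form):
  i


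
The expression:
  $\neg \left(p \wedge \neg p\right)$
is always true.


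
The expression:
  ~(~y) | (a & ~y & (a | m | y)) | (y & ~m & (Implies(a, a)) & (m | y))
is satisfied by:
  {a: True, y: True}
  {a: True, y: False}
  {y: True, a: False}


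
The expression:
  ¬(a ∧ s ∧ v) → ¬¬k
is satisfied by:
  {k: True, s: True, v: True, a: True}
  {k: True, s: True, v: True, a: False}
  {k: True, s: True, a: True, v: False}
  {k: True, s: True, a: False, v: False}
  {k: True, v: True, a: True, s: False}
  {k: True, v: True, a: False, s: False}
  {k: True, v: False, a: True, s: False}
  {k: True, v: False, a: False, s: False}
  {s: True, v: True, a: True, k: False}


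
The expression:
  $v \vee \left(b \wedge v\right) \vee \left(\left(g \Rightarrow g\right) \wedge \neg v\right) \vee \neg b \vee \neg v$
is always true.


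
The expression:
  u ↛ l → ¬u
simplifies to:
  l ∨ ¬u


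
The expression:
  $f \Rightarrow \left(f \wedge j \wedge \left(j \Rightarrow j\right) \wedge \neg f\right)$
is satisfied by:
  {f: False}


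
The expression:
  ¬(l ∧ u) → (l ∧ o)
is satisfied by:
  {o: True, u: True, l: True}
  {o: True, l: True, u: False}
  {u: True, l: True, o: False}


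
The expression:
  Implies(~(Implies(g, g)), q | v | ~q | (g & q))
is always true.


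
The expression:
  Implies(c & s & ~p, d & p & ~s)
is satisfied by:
  {p: True, s: False, c: False}
  {s: False, c: False, p: False}
  {p: True, c: True, s: False}
  {c: True, s: False, p: False}
  {p: True, s: True, c: False}
  {s: True, p: False, c: False}
  {p: True, c: True, s: True}


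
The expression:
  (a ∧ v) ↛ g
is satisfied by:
  {a: True, v: True, g: False}


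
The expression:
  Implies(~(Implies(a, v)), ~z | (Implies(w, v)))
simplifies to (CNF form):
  v | ~a | ~w | ~z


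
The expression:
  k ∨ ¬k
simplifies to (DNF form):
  True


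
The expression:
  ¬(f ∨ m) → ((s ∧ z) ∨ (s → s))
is always true.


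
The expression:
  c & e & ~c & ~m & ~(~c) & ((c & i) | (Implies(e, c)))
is never true.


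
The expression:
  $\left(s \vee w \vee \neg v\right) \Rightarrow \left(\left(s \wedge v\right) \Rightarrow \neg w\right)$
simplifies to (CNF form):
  $\neg s \vee \neg v \vee \neg w$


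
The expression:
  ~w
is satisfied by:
  {w: False}


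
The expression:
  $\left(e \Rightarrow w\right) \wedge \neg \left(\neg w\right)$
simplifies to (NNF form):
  $w$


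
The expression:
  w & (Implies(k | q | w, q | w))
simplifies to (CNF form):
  w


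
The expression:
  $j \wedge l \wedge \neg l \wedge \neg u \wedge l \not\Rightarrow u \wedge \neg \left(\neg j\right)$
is never true.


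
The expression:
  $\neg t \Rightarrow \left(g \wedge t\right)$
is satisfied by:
  {t: True}


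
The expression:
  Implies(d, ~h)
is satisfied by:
  {h: False, d: False}
  {d: True, h: False}
  {h: True, d: False}


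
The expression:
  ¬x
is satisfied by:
  {x: False}


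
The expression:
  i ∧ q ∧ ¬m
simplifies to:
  i ∧ q ∧ ¬m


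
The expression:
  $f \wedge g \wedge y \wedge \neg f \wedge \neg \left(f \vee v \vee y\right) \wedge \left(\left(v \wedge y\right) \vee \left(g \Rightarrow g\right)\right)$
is never true.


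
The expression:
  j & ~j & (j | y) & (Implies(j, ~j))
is never true.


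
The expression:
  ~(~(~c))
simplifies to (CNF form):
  ~c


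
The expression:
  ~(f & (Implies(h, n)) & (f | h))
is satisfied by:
  {h: True, f: False, n: False}
  {h: False, f: False, n: False}
  {n: True, h: True, f: False}
  {n: True, h: False, f: False}
  {f: True, h: True, n: False}


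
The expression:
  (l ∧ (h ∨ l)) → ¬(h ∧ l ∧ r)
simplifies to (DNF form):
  ¬h ∨ ¬l ∨ ¬r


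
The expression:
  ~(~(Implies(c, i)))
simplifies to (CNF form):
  i | ~c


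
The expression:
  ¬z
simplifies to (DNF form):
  ¬z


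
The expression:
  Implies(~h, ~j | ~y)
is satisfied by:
  {h: True, y: False, j: False}
  {h: False, y: False, j: False}
  {j: True, h: True, y: False}
  {j: True, h: False, y: False}
  {y: True, h: True, j: False}
  {y: True, h: False, j: False}
  {y: True, j: True, h: True}


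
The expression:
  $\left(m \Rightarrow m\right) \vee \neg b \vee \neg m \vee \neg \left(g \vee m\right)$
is always true.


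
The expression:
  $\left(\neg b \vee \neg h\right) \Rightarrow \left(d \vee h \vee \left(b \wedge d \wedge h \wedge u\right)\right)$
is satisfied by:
  {d: True, h: True}
  {d: True, h: False}
  {h: True, d: False}


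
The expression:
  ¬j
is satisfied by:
  {j: False}


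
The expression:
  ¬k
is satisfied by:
  {k: False}


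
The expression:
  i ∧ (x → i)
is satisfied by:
  {i: True}


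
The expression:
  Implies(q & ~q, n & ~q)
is always true.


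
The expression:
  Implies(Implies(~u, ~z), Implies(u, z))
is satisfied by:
  {z: True, u: False}
  {u: False, z: False}
  {u: True, z: True}


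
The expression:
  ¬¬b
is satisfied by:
  {b: True}


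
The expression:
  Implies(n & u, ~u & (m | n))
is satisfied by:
  {u: False, n: False}
  {n: True, u: False}
  {u: True, n: False}


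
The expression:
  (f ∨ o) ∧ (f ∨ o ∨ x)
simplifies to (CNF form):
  f ∨ o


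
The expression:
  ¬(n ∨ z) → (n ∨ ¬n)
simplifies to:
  True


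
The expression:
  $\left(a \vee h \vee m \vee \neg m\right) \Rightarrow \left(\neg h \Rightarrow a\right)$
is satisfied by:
  {a: True, h: True}
  {a: True, h: False}
  {h: True, a: False}


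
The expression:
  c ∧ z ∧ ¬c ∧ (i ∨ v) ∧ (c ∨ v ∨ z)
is never true.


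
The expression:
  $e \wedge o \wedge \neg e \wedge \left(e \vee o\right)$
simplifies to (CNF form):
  $\text{False}$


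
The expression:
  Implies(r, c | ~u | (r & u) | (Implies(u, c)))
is always true.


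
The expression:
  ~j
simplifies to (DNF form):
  ~j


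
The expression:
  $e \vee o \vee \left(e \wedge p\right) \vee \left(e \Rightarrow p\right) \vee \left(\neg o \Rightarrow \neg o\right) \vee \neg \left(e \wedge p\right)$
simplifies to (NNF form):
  $\text{True}$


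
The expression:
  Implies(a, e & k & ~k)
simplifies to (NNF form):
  ~a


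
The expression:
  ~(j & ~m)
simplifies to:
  m | ~j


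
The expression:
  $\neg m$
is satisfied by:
  {m: False}


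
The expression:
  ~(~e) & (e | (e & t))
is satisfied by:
  {e: True}


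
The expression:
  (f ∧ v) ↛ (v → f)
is never true.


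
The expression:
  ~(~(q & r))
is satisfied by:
  {r: True, q: True}


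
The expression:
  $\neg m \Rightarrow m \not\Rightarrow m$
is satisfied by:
  {m: True}


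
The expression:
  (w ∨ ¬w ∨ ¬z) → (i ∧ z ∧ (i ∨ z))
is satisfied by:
  {z: True, i: True}


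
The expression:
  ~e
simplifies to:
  ~e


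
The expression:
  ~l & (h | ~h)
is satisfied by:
  {l: False}


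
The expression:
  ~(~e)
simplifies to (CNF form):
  e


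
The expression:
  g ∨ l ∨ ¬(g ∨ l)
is always true.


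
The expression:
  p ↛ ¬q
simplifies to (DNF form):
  p ∧ q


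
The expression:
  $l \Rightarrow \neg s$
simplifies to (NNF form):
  $\neg l \vee \neg s$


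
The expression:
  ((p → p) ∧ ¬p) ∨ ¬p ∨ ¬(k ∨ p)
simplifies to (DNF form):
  ¬p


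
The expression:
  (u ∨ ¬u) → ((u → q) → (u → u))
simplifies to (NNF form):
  True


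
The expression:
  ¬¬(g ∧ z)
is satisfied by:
  {z: True, g: True}


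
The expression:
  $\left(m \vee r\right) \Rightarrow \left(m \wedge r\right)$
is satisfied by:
  {m: False, r: False}
  {r: True, m: True}


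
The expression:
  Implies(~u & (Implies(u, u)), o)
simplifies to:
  o | u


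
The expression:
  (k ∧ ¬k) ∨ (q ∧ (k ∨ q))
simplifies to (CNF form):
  q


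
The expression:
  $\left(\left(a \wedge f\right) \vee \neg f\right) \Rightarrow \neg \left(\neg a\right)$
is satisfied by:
  {a: True, f: True}
  {a: True, f: False}
  {f: True, a: False}


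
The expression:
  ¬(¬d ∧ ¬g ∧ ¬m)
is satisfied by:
  {d: True, m: True, g: True}
  {d: True, m: True, g: False}
  {d: True, g: True, m: False}
  {d: True, g: False, m: False}
  {m: True, g: True, d: False}
  {m: True, g: False, d: False}
  {g: True, m: False, d: False}


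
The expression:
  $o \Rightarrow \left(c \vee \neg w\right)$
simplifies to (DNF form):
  $c \vee \neg o \vee \neg w$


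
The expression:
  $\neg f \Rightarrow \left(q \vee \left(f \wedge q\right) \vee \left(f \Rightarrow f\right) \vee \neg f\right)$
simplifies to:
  $\text{True}$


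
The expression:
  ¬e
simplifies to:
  ¬e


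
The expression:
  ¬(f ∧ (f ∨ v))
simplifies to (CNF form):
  ¬f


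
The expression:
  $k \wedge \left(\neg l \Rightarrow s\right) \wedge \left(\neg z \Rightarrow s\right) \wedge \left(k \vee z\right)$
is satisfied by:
  {z: True, s: True, l: True, k: True}
  {z: True, s: True, k: True, l: False}
  {s: True, l: True, k: True, z: False}
  {s: True, k: True, l: False, z: False}
  {z: True, l: True, k: True, s: False}


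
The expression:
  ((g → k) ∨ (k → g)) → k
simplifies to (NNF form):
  k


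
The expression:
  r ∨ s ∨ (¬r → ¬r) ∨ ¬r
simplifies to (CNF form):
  True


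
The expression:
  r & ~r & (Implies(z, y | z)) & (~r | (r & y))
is never true.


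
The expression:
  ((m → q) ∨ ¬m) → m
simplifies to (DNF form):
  m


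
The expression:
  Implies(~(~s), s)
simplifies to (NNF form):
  True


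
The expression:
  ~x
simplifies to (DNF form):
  ~x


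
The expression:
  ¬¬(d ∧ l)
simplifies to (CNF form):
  d ∧ l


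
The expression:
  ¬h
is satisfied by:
  {h: False}


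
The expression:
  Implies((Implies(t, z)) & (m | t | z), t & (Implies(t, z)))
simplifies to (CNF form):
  (t | ~m) & (t | ~z)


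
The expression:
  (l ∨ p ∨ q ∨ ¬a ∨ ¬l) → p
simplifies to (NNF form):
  p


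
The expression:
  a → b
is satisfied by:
  {b: True, a: False}
  {a: False, b: False}
  {a: True, b: True}


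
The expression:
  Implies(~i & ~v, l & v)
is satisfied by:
  {i: True, v: True}
  {i: True, v: False}
  {v: True, i: False}


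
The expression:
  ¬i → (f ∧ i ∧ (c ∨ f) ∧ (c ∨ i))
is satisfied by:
  {i: True}


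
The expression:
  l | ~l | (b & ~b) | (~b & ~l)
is always true.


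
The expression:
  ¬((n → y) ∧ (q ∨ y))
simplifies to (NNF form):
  ¬y ∧ (n ∨ ¬q)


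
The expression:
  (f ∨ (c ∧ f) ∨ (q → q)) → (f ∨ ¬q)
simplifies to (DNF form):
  f ∨ ¬q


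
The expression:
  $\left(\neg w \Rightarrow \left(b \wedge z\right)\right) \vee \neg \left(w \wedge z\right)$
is always true.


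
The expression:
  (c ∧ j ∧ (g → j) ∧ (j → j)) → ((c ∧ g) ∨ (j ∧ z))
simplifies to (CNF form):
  g ∨ z ∨ ¬c ∨ ¬j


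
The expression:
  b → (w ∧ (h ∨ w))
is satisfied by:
  {w: True, b: False}
  {b: False, w: False}
  {b: True, w: True}


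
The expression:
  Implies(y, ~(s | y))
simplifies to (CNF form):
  ~y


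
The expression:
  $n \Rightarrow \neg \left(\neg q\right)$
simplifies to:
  $q \vee \neg n$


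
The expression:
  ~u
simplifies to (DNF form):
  ~u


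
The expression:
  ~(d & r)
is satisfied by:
  {d: False, r: False}
  {r: True, d: False}
  {d: True, r: False}


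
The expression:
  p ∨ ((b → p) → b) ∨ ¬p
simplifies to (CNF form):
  True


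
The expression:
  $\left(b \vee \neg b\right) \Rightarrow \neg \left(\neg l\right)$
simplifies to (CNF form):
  $l$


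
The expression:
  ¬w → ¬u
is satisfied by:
  {w: True, u: False}
  {u: False, w: False}
  {u: True, w: True}


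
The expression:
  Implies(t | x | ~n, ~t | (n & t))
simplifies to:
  n | ~t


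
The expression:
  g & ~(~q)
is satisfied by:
  {g: True, q: True}


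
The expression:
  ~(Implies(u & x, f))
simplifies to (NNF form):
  u & x & ~f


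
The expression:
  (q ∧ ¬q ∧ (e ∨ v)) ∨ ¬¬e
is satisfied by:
  {e: True}


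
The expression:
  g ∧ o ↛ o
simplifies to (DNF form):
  False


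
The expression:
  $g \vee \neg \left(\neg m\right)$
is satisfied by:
  {m: True, g: True}
  {m: True, g: False}
  {g: True, m: False}


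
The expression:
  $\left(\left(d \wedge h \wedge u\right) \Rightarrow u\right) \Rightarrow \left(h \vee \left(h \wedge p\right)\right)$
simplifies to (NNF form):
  $h$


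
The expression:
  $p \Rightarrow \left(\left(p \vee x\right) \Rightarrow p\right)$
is always true.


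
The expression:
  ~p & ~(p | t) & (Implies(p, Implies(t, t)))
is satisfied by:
  {p: False, t: False}


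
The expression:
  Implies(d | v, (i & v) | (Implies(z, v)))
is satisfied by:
  {v: True, z: False, d: False}
  {v: False, z: False, d: False}
  {d: True, v: True, z: False}
  {d: True, v: False, z: False}
  {z: True, v: True, d: False}
  {z: True, v: False, d: False}
  {z: True, d: True, v: True}


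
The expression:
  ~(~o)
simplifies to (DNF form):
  o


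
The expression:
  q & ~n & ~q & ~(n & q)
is never true.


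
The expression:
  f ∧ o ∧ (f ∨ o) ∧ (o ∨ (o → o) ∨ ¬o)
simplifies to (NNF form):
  f ∧ o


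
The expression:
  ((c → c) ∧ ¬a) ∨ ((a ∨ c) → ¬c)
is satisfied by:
  {c: False, a: False}
  {a: True, c: False}
  {c: True, a: False}


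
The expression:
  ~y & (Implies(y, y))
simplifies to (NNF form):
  ~y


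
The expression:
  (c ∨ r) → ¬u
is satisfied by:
  {c: False, u: False, r: False}
  {r: True, c: False, u: False}
  {c: True, r: False, u: False}
  {r: True, c: True, u: False}
  {u: True, r: False, c: False}


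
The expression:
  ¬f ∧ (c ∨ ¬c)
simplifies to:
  ¬f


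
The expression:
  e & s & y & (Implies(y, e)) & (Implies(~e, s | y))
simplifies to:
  e & s & y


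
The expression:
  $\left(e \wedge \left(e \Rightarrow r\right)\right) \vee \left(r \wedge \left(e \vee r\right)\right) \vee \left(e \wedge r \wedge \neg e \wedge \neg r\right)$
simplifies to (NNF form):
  $r$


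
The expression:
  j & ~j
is never true.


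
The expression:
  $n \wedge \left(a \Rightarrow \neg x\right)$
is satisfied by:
  {n: True, x: False, a: False}
  {a: True, n: True, x: False}
  {x: True, n: True, a: False}


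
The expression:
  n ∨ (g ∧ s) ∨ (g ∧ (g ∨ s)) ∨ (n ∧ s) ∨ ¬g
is always true.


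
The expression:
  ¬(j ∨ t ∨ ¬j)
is never true.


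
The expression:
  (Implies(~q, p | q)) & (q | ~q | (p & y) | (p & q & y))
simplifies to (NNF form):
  p | q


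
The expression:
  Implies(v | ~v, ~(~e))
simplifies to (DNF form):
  e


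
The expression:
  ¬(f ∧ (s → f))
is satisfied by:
  {f: False}


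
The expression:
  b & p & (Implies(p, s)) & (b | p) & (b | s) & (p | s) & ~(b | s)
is never true.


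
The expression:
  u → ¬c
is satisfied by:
  {u: False, c: False}
  {c: True, u: False}
  {u: True, c: False}


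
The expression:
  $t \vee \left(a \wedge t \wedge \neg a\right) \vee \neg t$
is always true.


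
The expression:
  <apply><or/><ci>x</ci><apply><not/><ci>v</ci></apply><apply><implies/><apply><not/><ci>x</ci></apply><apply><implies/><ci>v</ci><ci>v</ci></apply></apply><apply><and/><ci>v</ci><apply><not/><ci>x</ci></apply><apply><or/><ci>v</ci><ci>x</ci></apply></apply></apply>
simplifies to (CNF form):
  <true/>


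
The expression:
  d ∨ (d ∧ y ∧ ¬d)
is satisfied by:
  {d: True}


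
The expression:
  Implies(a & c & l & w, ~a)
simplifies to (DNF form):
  ~a | ~c | ~l | ~w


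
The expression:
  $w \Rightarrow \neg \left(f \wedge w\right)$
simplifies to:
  $\neg f \vee \neg w$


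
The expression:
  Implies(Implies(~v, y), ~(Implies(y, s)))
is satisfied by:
  {v: False, s: False, y: False}
  {y: True, v: False, s: False}
  {s: True, v: False, y: False}
  {y: True, v: True, s: False}


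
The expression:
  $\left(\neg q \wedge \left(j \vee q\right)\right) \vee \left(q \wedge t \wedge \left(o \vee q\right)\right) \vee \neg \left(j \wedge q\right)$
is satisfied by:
  {t: True, q: False, j: False}
  {q: False, j: False, t: False}
  {j: True, t: True, q: False}
  {j: True, q: False, t: False}
  {t: True, q: True, j: False}
  {q: True, t: False, j: False}
  {j: True, q: True, t: True}


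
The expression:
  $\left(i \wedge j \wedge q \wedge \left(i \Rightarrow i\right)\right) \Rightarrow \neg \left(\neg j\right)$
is always true.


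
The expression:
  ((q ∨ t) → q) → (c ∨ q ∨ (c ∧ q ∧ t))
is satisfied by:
  {t: True, q: True, c: True}
  {t: True, q: True, c: False}
  {t: True, c: True, q: False}
  {t: True, c: False, q: False}
  {q: True, c: True, t: False}
  {q: True, c: False, t: False}
  {c: True, q: False, t: False}


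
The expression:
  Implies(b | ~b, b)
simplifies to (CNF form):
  b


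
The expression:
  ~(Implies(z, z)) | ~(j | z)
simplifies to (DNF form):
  ~j & ~z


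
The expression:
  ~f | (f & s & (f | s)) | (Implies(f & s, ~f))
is always true.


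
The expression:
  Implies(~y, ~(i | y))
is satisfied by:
  {y: True, i: False}
  {i: False, y: False}
  {i: True, y: True}


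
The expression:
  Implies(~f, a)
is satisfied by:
  {a: True, f: True}
  {a: True, f: False}
  {f: True, a: False}


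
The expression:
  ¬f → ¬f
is always true.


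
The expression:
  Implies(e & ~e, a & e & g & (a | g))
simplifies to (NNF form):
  True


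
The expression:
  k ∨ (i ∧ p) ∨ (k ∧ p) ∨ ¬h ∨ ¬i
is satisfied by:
  {k: True, p: True, h: False, i: False}
  {k: True, h: False, p: False, i: False}
  {p: True, k: False, h: False, i: False}
  {k: False, h: False, p: False, i: False}
  {i: True, k: True, p: True, h: False}
  {i: True, k: True, h: False, p: False}
  {i: True, p: True, k: False, h: False}
  {i: True, k: False, h: False, p: False}
  {k: True, h: True, p: True, i: False}
  {k: True, h: True, i: False, p: False}
  {h: True, p: True, i: False, k: False}
  {h: True, i: False, p: False, k: False}
  {k: True, h: True, i: True, p: True}
  {k: True, h: True, i: True, p: False}
  {h: True, i: True, p: True, k: False}


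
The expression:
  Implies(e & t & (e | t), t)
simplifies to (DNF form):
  True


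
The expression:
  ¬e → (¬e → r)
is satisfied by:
  {r: True, e: True}
  {r: True, e: False}
  {e: True, r: False}


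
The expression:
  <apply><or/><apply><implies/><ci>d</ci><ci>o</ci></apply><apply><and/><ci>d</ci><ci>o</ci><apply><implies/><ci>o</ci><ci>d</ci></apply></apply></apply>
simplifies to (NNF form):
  <apply><or/><ci>o</ci><apply><not/><ci>d</ci></apply></apply>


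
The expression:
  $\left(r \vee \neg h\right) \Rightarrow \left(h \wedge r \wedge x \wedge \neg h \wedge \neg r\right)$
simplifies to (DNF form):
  $h \wedge \neg r$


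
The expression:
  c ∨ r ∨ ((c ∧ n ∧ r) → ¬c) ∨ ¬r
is always true.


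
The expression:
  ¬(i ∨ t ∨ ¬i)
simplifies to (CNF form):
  False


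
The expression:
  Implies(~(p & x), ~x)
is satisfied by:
  {p: True, x: False}
  {x: False, p: False}
  {x: True, p: True}


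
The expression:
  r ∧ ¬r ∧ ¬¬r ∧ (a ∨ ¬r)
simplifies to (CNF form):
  False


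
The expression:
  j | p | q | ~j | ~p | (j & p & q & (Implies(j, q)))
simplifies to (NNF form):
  True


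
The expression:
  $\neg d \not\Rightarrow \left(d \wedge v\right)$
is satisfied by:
  {d: False}


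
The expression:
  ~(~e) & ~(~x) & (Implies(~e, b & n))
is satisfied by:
  {e: True, x: True}


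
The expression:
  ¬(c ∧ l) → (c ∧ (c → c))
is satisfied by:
  {c: True}


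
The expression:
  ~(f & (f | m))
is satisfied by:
  {f: False}


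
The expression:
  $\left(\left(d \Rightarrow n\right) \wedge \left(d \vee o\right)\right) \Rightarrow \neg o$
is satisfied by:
  {d: True, n: False, o: False}
  {n: False, o: False, d: False}
  {d: True, n: True, o: False}
  {n: True, d: False, o: False}
  {o: True, d: True, n: False}


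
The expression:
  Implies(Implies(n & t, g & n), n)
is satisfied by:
  {n: True}


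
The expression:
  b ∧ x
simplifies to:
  b ∧ x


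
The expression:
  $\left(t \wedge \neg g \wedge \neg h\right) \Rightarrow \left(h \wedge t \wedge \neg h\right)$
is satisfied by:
  {h: True, g: True, t: False}
  {h: True, g: False, t: False}
  {g: True, h: False, t: False}
  {h: False, g: False, t: False}
  {t: True, h: True, g: True}
  {t: True, h: True, g: False}
  {t: True, g: True, h: False}


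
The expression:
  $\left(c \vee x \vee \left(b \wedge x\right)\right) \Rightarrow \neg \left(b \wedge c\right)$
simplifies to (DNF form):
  $\neg b \vee \neg c$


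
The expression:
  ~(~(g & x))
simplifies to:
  g & x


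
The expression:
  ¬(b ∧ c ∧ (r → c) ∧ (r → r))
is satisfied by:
  {c: False, b: False}
  {b: True, c: False}
  {c: True, b: False}


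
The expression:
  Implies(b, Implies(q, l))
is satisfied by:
  {l: True, b: False, q: False}
  {l: False, b: False, q: False}
  {q: True, l: True, b: False}
  {q: True, l: False, b: False}
  {b: True, l: True, q: False}
  {b: True, l: False, q: False}
  {b: True, q: True, l: True}


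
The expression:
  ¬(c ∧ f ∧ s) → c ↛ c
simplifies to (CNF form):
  c ∧ f ∧ s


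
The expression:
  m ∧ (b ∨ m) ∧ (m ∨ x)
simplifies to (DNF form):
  m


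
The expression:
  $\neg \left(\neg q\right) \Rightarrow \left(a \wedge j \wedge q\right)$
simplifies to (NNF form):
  $\left(a \wedge j\right) \vee \neg q$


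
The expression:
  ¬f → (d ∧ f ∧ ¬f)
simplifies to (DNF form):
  f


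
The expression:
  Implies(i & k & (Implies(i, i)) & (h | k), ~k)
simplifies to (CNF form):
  ~i | ~k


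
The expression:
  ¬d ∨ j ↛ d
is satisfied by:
  {d: False}


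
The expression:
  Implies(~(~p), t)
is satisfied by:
  {t: True, p: False}
  {p: False, t: False}
  {p: True, t: True}


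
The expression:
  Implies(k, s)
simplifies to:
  s | ~k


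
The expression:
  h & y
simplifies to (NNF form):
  h & y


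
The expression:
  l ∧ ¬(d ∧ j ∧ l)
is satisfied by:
  {l: True, d: False, j: False}
  {j: True, l: True, d: False}
  {d: True, l: True, j: False}


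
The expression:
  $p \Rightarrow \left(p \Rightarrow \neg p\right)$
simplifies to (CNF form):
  $\neg p$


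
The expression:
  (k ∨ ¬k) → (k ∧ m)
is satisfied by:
  {m: True, k: True}


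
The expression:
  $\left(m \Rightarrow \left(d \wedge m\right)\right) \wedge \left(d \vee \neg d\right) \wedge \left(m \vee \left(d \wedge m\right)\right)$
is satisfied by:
  {m: True, d: True}


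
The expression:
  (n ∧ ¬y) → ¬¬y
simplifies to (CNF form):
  y ∨ ¬n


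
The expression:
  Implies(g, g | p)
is always true.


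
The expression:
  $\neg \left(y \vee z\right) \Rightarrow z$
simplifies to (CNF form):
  $y \vee z$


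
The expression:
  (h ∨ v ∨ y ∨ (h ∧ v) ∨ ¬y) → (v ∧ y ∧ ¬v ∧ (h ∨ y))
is never true.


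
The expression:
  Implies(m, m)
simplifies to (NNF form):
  True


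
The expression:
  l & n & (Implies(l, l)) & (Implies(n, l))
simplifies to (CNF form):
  l & n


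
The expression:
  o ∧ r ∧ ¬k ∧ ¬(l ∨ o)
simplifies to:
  False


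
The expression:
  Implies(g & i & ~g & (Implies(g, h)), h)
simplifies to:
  True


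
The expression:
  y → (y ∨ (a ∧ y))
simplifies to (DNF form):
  True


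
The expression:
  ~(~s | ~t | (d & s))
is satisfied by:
  {t: True, s: True, d: False}


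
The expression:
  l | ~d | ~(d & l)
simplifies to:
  True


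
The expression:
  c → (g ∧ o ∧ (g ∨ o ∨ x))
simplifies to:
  (g ∧ o) ∨ ¬c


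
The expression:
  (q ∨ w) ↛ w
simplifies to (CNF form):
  q ∧ ¬w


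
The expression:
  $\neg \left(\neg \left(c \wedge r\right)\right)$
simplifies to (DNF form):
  $c \wedge r$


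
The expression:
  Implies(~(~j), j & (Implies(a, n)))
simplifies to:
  n | ~a | ~j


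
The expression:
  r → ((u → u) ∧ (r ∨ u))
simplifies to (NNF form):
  True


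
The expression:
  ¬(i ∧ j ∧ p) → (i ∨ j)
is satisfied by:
  {i: True, j: True}
  {i: True, j: False}
  {j: True, i: False}


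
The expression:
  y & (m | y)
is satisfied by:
  {y: True}


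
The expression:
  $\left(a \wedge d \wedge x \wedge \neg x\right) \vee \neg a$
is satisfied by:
  {a: False}


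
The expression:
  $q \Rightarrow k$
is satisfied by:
  {k: True, q: False}
  {q: False, k: False}
  {q: True, k: True}


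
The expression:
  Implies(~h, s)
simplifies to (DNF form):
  h | s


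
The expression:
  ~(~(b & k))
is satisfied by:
  {b: True, k: True}


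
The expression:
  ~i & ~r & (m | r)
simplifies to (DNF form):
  m & ~i & ~r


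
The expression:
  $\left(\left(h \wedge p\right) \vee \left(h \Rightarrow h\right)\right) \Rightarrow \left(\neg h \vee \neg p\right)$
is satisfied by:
  {p: False, h: False}
  {h: True, p: False}
  {p: True, h: False}


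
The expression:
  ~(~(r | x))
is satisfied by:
  {r: True, x: True}
  {r: True, x: False}
  {x: True, r: False}


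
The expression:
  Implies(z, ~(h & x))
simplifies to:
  ~h | ~x | ~z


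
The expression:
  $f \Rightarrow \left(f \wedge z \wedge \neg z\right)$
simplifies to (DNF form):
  $\neg f$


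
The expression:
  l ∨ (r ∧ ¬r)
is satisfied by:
  {l: True}


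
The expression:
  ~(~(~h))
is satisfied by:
  {h: False}


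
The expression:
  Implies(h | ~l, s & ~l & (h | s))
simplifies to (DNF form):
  (l & ~h) | (s & ~l)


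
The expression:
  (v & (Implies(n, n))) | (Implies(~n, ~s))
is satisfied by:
  {n: True, v: True, s: False}
  {n: True, s: False, v: False}
  {v: True, s: False, n: False}
  {v: False, s: False, n: False}
  {n: True, v: True, s: True}
  {n: True, s: True, v: False}
  {v: True, s: True, n: False}


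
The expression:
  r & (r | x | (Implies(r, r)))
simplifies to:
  r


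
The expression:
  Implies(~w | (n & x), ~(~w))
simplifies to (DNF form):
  w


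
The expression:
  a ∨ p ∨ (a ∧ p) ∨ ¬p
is always true.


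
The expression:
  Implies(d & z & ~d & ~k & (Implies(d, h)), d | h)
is always true.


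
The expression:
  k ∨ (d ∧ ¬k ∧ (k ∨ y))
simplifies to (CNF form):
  (d ∨ k) ∧ (k ∨ y)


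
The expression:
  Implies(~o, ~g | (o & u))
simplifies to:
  o | ~g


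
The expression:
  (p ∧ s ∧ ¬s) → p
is always true.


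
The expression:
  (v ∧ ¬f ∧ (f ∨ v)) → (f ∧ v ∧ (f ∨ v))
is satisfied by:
  {f: True, v: False}
  {v: False, f: False}
  {v: True, f: True}


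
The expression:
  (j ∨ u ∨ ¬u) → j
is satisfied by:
  {j: True}


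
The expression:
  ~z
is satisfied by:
  {z: False}


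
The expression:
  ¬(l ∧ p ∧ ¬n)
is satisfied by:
  {n: True, l: False, p: False}
  {l: False, p: False, n: False}
  {n: True, p: True, l: False}
  {p: True, l: False, n: False}
  {n: True, l: True, p: False}
  {l: True, n: False, p: False}
  {n: True, p: True, l: True}


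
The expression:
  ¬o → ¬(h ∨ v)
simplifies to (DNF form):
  o ∨ (¬h ∧ ¬v)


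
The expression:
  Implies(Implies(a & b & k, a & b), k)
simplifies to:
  k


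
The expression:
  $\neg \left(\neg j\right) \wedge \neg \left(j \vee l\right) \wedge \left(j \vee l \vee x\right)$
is never true.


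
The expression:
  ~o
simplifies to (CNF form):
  ~o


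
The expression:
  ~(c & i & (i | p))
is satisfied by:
  {c: False, i: False}
  {i: True, c: False}
  {c: True, i: False}


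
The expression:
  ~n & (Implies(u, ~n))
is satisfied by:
  {n: False}


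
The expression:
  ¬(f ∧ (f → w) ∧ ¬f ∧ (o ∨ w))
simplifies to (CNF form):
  True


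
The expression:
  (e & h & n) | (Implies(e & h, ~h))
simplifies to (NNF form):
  n | ~e | ~h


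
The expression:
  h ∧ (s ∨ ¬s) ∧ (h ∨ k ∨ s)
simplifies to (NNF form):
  h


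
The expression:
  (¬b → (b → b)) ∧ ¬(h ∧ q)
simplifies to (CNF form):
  ¬h ∨ ¬q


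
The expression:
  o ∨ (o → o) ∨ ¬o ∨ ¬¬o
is always true.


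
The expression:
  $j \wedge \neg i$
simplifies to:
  $j \wedge \neg i$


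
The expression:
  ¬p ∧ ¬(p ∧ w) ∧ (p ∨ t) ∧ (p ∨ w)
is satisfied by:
  {t: True, w: True, p: False}


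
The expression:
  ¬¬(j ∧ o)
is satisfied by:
  {j: True, o: True}


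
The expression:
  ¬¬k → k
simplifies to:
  True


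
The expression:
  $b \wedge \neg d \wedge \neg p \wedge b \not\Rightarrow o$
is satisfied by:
  {b: True, d: False, o: False, p: False}


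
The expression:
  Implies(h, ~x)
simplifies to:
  ~h | ~x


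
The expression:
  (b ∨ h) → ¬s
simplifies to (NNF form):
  (¬b ∧ ¬h) ∨ ¬s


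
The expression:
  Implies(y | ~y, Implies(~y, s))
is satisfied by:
  {y: True, s: True}
  {y: True, s: False}
  {s: True, y: False}


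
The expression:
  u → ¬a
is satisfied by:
  {u: False, a: False}
  {a: True, u: False}
  {u: True, a: False}


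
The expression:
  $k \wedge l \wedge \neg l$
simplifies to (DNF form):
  $\text{False}$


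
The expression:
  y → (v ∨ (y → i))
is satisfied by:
  {i: True, v: True, y: False}
  {i: True, v: False, y: False}
  {v: True, i: False, y: False}
  {i: False, v: False, y: False}
  {i: True, y: True, v: True}
  {i: True, y: True, v: False}
  {y: True, v: True, i: False}


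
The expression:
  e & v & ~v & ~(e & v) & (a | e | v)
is never true.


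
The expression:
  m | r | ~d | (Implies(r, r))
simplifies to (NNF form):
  True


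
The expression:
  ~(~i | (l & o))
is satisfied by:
  {i: True, l: False, o: False}
  {i: True, o: True, l: False}
  {i: True, l: True, o: False}


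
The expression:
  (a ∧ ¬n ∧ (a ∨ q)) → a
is always true.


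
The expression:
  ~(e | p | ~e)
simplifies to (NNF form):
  False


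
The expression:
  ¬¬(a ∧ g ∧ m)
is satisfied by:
  {a: True, m: True, g: True}


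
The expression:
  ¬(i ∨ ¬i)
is never true.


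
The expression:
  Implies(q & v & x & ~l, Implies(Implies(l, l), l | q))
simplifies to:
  True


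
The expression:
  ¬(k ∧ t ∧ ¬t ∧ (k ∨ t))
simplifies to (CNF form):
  True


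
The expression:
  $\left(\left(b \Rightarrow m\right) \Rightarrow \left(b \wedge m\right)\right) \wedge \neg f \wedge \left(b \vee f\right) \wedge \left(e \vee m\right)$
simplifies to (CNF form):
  $b \wedge \neg f \wedge \left(e \vee m\right)$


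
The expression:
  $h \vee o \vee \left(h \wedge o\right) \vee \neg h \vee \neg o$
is always true.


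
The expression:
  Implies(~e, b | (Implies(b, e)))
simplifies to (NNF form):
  True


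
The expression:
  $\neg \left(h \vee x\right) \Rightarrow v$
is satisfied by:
  {x: True, v: True, h: True}
  {x: True, v: True, h: False}
  {x: True, h: True, v: False}
  {x: True, h: False, v: False}
  {v: True, h: True, x: False}
  {v: True, h: False, x: False}
  {h: True, v: False, x: False}


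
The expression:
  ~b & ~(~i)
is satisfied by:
  {i: True, b: False}


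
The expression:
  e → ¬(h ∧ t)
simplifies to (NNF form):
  ¬e ∨ ¬h ∨ ¬t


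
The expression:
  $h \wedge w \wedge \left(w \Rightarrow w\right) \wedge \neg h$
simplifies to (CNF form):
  $\text{False}$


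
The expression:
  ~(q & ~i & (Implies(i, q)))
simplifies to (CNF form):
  i | ~q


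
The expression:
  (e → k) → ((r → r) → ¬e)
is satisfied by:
  {k: False, e: False}
  {e: True, k: False}
  {k: True, e: False}


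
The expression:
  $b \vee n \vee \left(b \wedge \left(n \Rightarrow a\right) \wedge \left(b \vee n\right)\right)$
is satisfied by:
  {n: True, b: True}
  {n: True, b: False}
  {b: True, n: False}


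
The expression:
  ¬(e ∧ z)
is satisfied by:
  {e: False, z: False}
  {z: True, e: False}
  {e: True, z: False}
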